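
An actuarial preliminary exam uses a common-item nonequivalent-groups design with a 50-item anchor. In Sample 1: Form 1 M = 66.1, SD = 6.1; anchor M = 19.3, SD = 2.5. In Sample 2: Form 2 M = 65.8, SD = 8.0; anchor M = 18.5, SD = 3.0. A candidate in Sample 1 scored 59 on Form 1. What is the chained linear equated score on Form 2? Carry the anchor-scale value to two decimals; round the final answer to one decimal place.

Form 1 → anchor (Sample 1): v = (2.5/6.1)(59 − 66.1) + 19.3 = 16.39
anchor → Form 2 (Sample 2): y = (8.0/3.0)(16.39 − 18.5) + 65.8 = 60.2

60.2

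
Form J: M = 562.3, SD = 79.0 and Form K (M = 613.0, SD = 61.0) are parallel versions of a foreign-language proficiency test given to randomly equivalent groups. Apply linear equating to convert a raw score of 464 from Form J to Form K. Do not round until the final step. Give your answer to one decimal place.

537.1

Linear equating: y = (SD_Y/SD_X)(x − M_X) + M_Y
y = (61.0/79.0)(464 − 562.3) + 613.0
y = 0.772152 × -98.3 + 613.0 = -75.9025 + 613.0 = 537.1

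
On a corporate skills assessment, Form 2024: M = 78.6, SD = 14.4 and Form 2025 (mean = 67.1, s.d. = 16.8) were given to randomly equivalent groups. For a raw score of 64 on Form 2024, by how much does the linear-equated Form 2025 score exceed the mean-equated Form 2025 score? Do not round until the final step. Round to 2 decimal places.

-2.43

Mean-equated: 64 + (67.1 − 78.6) = 52.50
Linear-equated: (16.8/14.4)(64 − 78.6) + 67.1 = 50.067
Difference = 50.067 − 52.50 = -2.43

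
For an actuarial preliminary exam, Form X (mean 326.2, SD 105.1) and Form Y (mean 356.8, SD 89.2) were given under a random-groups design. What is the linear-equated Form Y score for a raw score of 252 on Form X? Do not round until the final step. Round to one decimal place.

293.8

Linear equating: y = (SD_Y/SD_X)(x − M_X) + M_Y
y = (89.2/105.1)(252 − 326.2) + 356.8
y = 0.848716 × -74.2 + 356.8 = -62.9747 + 356.8 = 293.8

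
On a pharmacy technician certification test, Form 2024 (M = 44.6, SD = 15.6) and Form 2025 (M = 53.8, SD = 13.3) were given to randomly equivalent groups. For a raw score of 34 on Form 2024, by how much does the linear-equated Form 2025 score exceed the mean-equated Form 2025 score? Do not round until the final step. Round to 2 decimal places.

Mean-equated: 34 + (53.8 − 44.6) = 43.20
Linear-equated: (13.3/15.6)(34 − 44.6) + 53.8 = 44.763
Difference = 44.763 − 43.20 = 1.56

1.56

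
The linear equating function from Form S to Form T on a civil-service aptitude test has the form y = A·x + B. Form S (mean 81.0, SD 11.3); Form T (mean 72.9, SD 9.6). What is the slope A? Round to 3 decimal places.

A = SD_Y / SD_X = 9.6 / 11.3 = 0.850

0.850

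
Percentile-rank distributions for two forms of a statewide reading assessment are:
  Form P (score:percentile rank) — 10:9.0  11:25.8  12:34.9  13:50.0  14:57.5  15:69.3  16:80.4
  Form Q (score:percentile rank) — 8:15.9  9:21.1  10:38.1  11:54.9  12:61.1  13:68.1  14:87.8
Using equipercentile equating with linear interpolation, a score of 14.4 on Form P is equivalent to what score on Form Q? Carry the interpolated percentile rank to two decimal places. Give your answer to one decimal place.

12.2

PR of 14.4 on Form P: 57.5 + (14.4 − 14)/(15 − 14) × (69.3 − 57.5) = 62.22
On Form Q, PR 62.22 falls between score 12 (PR 61.1) and 13 (PR 68.1).
Interpolate: 12 + (62.22 − 61.1)/(68.1 − 61.1) × (13 − 12) = 12.2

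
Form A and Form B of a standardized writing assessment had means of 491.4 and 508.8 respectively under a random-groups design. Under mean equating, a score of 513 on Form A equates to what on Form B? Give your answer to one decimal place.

Mean equating: y = x + (M_Y − M_X) = 513 + (508.8 − 491.4) = 530.4

530.4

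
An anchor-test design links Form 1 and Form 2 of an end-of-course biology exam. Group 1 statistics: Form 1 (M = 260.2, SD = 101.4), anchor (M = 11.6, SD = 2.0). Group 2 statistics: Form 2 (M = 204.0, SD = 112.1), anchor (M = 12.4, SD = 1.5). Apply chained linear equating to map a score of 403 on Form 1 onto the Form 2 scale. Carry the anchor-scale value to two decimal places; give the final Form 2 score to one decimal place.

355.0

Form 1 → anchor (Group 1): v = (2.0/101.4)(403 − 260.2) + 11.6 = 14.42
anchor → Form 2 (Group 2): y = (112.1/1.5)(14.42 − 12.4) + 204.0 = 355.0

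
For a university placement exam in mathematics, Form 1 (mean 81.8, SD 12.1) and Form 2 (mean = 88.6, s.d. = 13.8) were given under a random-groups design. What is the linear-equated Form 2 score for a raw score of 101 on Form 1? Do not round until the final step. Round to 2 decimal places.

110.50

Linear equating: y = (SD_Y/SD_X)(x − M_X) + M_Y
y = (13.8/12.1)(101 − 81.8) + 88.6
y = 1.140496 × 19.2 + 88.6 = 21.8975 + 88.6 = 110.50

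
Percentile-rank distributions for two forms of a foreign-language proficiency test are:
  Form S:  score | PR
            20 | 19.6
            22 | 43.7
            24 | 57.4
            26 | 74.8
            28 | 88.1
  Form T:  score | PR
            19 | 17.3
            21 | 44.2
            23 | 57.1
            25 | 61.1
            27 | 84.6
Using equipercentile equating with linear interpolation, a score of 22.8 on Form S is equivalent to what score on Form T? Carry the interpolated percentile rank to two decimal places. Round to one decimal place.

PR of 22.8 on Form S: 43.7 + (22.8 − 22)/(24 − 22) × (57.4 − 43.7) = 49.18
On Form T, PR 49.18 falls between score 21 (PR 44.2) and 23 (PR 57.1).
Interpolate: 21 + (49.18 − 44.2)/(57.1 − 44.2) × (23 − 21) = 21.8

21.8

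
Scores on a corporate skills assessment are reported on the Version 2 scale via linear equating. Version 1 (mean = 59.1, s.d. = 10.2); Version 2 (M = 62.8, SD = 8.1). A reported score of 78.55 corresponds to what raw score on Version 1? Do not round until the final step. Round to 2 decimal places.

Invert y = (SD_Y/SD_X)(x − M_X) + M_Y:
x = (SD_X/SD_Y)(y − M_Y) + M_X = (10.2/8.1)(78.55 − 62.8) + 59.1
x = 1.259259 × 15.750 + 59.1 = 78.93

78.93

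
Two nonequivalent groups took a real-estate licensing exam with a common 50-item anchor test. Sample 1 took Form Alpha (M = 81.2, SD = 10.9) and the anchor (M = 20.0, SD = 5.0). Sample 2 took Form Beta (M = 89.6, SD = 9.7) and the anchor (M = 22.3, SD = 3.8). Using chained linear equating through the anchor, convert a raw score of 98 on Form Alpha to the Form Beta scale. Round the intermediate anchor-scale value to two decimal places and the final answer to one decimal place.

Form Alpha → anchor (Sample 1): v = (5.0/10.9)(98 − 81.2) + 20.0 = 27.71
anchor → Form Beta (Sample 2): y = (9.7/3.8)(27.71 − 22.3) + 89.6 = 103.4

103.4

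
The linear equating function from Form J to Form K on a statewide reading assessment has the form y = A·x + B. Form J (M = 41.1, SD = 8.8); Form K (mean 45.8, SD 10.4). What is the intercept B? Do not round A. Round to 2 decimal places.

-2.77

A = SD_Y / SD_X = 10.4 / 8.8 = 1.181818
B = M_Y − A·M_X = 45.8 − 1.181818 × 41.1 = -2.77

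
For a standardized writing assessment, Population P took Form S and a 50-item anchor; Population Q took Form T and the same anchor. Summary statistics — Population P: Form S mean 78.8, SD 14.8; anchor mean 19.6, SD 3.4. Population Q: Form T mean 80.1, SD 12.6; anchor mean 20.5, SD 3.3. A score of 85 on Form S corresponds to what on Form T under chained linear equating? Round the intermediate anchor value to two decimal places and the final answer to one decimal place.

82.1

Form S → anchor (Population P): v = (3.4/14.8)(85 − 78.8) + 19.6 = 21.02
anchor → Form T (Population Q): y = (12.6/3.3)(21.02 − 20.5) + 80.1 = 82.1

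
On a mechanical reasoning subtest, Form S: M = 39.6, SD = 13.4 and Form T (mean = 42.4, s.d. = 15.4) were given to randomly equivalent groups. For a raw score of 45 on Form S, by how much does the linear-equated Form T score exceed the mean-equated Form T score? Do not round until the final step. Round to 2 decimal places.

Mean-equated: 45 + (42.4 − 39.6) = 47.80
Linear-equated: (15.4/13.4)(45 − 39.6) + 42.4 = 48.606
Difference = 48.606 − 47.80 = 0.81

0.81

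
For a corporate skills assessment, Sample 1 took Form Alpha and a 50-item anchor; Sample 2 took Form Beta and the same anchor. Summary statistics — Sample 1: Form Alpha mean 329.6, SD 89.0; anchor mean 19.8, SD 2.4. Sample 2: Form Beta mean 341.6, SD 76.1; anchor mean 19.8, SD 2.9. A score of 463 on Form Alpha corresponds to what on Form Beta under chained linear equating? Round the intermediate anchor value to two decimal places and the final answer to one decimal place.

436.1

Form Alpha → anchor (Sample 1): v = (2.4/89.0)(463 − 329.6) + 19.8 = 23.40
anchor → Form Beta (Sample 2): y = (76.1/2.9)(23.40 − 19.8) + 341.6 = 436.1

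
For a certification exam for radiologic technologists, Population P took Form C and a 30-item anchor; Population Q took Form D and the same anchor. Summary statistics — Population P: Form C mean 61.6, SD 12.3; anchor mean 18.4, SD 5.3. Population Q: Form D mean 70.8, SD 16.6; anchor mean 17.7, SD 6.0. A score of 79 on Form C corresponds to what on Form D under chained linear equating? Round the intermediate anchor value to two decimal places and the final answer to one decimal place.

Form C → anchor (Population P): v = (5.3/12.3)(79 − 61.6) + 18.4 = 25.90
anchor → Form D (Population Q): y = (16.6/6.0)(25.90 − 17.7) + 70.8 = 93.5

93.5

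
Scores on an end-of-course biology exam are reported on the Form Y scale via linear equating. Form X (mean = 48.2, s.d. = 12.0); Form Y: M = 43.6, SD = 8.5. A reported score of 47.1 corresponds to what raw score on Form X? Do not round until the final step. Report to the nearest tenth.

53.1

Invert y = (SD_Y/SD_X)(x − M_X) + M_Y:
x = (SD_X/SD_Y)(y − M_Y) + M_X = (12.0/8.5)(47.1 − 43.6) + 48.2
x = 1.411765 × 3.500 + 48.2 = 53.1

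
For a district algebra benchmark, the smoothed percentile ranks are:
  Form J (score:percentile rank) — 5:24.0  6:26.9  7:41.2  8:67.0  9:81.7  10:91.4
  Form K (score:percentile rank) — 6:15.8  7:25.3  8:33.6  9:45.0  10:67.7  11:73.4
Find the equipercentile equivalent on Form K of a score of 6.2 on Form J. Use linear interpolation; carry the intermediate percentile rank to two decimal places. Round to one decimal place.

PR of 6.2 on Form J: 26.9 + (6.2 − 6)/(7 − 6) × (41.2 − 26.9) = 29.76
On Form K, PR 29.76 falls between score 7 (PR 25.3) and 8 (PR 33.6).
Interpolate: 7 + (29.76 − 25.3)/(33.6 − 25.3) × (8 − 7) = 7.5

7.5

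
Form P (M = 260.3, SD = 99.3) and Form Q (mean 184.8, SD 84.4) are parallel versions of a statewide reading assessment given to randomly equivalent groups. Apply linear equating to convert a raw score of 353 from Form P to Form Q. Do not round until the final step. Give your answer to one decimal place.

263.6

Linear equating: y = (SD_Y/SD_X)(x − M_X) + M_Y
y = (84.4/99.3)(353 − 260.3) + 184.8
y = 0.849950 × 92.7 + 184.8 = 78.7903 + 184.8 = 263.6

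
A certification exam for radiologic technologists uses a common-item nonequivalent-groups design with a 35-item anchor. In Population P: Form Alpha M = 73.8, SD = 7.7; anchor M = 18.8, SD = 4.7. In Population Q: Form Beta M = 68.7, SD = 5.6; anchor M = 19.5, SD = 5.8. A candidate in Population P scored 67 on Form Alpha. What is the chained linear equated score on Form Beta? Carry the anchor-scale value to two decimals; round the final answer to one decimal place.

Form Alpha → anchor (Population P): v = (4.7/7.7)(67 − 73.8) + 18.8 = 14.65
anchor → Form Beta (Population Q): y = (5.6/5.8)(14.65 − 19.5) + 68.7 = 64.0

64.0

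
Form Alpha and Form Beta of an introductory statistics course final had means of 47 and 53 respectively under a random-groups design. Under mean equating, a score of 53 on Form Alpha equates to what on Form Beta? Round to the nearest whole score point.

Mean equating: y = x + (M_Y − M_X) = 53 + (53 − 47) = 59

59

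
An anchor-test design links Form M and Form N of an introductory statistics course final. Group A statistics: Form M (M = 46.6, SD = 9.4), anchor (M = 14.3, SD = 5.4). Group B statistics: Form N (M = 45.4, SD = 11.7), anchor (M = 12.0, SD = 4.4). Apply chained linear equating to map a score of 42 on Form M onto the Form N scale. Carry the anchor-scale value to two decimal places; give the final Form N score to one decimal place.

Form M → anchor (Group A): v = (5.4/9.4)(42 − 46.6) + 14.3 = 11.66
anchor → Form N (Group B): y = (11.7/4.4)(11.66 − 12.0) + 45.4 = 44.5

44.5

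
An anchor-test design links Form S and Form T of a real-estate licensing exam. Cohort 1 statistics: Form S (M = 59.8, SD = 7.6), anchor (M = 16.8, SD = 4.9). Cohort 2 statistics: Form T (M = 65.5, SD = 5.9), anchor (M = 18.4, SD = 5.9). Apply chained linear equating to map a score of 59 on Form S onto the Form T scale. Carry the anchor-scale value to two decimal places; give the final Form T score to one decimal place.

Form S → anchor (Cohort 1): v = (4.9/7.6)(59 − 59.8) + 16.8 = 16.28
anchor → Form T (Cohort 2): y = (5.9/5.9)(16.28 − 18.4) + 65.5 = 63.4

63.4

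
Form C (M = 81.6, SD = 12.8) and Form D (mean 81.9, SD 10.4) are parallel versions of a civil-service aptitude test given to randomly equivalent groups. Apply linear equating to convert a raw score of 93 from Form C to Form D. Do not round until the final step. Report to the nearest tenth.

Linear equating: y = (SD_Y/SD_X)(x − M_X) + M_Y
y = (10.4/12.8)(93 − 81.6) + 81.9
y = 0.812500 × 11.4 + 81.9 = 9.2625 + 81.9 = 91.2

91.2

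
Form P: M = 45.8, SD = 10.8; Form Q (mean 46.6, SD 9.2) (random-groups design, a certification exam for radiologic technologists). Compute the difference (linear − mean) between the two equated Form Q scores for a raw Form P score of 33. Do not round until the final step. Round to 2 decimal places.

1.90

Mean-equated: 33 + (46.6 − 45.8) = 33.80
Linear-equated: (9.2/10.8)(33 − 45.8) + 46.6 = 35.696
Difference = 35.696 − 33.80 = 1.90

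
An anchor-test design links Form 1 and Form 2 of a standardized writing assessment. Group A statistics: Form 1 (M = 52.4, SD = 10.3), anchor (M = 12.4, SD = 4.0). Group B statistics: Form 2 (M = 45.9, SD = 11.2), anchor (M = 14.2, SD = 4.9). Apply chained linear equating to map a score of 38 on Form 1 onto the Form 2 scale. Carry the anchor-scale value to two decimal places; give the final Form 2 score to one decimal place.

29.0

Form 1 → anchor (Group A): v = (4.0/10.3)(38 − 52.4) + 12.4 = 6.81
anchor → Form 2 (Group B): y = (11.2/4.9)(6.81 − 14.2) + 45.9 = 29.0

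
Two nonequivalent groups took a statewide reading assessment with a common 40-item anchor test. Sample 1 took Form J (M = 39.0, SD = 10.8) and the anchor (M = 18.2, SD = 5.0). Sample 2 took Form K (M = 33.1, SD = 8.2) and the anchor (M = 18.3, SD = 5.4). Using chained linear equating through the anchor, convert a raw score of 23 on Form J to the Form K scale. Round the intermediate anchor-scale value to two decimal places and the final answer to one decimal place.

21.7

Form J → anchor (Sample 1): v = (5.0/10.8)(23 − 39.0) + 18.2 = 10.79
anchor → Form K (Sample 2): y = (8.2/5.4)(10.79 − 18.3) + 33.1 = 21.7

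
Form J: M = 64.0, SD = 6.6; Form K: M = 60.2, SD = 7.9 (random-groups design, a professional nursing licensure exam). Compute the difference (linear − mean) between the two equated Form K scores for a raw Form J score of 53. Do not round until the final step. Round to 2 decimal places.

-2.17

Mean-equated: 53 + (60.2 − 64.0) = 49.20
Linear-equated: (7.9/6.6)(53 − 64.0) + 60.2 = 47.033
Difference = 47.033 − 49.20 = -2.17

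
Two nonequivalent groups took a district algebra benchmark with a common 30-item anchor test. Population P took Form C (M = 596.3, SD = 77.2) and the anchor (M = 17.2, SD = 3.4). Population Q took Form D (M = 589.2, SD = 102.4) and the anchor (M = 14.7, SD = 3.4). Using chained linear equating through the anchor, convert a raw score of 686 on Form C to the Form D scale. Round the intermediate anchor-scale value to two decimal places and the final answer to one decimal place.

783.5

Form C → anchor (Population P): v = (3.4/77.2)(686 − 596.3) + 17.2 = 21.15
anchor → Form D (Population Q): y = (102.4/3.4)(21.15 − 14.7) + 589.2 = 783.5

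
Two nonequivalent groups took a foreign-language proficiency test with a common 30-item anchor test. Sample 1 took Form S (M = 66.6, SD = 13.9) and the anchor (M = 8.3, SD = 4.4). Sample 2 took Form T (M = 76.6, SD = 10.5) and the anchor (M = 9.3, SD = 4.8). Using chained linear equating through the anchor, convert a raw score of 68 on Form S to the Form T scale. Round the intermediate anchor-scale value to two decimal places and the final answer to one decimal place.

Form S → anchor (Sample 1): v = (4.4/13.9)(68 − 66.6) + 8.3 = 8.74
anchor → Form T (Sample 2): y = (10.5/4.8)(8.74 − 9.3) + 76.6 = 75.4

75.4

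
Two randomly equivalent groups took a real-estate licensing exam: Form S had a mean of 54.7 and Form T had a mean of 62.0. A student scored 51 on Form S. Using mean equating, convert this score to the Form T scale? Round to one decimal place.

58.3

Mean equating: y = x + (M_Y − M_X) = 51 + (62.0 − 54.7) = 58.3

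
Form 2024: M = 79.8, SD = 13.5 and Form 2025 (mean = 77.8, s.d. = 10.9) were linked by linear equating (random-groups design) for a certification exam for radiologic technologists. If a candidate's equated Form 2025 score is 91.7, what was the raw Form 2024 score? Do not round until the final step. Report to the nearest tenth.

Invert y = (SD_Y/SD_X)(x − M_X) + M_Y:
x = (SD_X/SD_Y)(y − M_Y) + M_X = (13.5/10.9)(91.7 − 77.8) + 79.8
x = 1.238532 × 13.900 + 79.8 = 97.0

97.0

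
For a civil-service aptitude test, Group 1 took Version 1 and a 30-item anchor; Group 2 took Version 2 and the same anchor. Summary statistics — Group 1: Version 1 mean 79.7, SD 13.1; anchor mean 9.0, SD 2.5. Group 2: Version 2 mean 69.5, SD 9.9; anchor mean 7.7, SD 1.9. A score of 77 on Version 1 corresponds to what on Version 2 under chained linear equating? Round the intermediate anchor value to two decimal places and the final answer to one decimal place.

73.6

Version 1 → anchor (Group 1): v = (2.5/13.1)(77 − 79.7) + 9.0 = 8.48
anchor → Version 2 (Group 2): y = (9.9/1.9)(8.48 − 7.7) + 69.5 = 73.6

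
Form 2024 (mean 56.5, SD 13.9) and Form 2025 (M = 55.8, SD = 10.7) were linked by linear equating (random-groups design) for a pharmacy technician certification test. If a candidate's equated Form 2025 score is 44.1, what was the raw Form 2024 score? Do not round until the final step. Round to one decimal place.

41.3

Invert y = (SD_Y/SD_X)(x − M_X) + M_Y:
x = (SD_X/SD_Y)(y − M_Y) + M_X = (13.9/10.7)(44.1 − 55.8) + 56.5
x = 1.299065 × -11.700 + 56.5 = 41.3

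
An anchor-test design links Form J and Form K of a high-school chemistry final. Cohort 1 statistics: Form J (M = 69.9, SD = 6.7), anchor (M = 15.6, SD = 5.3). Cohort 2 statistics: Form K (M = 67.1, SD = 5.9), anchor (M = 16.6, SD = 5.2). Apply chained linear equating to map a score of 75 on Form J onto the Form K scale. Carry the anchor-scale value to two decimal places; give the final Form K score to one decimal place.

70.5

Form J → anchor (Cohort 1): v = (5.3/6.7)(75 − 69.9) + 15.6 = 19.63
anchor → Form K (Cohort 2): y = (5.9/5.2)(19.63 − 16.6) + 67.1 = 70.5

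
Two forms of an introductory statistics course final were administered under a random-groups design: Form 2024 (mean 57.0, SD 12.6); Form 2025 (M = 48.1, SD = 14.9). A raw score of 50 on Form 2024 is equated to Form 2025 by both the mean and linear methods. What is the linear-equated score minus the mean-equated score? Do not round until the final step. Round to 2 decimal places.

Mean-equated: 50 + (48.1 − 57.0) = 41.10
Linear-equated: (14.9/12.6)(50 − 57.0) + 48.1 = 39.822
Difference = 39.822 − 41.10 = -1.28

-1.28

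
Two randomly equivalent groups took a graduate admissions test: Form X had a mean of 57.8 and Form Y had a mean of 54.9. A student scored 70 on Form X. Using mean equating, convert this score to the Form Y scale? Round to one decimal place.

Mean equating: y = x + (M_Y − M_X) = 70 + (54.9 − 57.8) = 67.1

67.1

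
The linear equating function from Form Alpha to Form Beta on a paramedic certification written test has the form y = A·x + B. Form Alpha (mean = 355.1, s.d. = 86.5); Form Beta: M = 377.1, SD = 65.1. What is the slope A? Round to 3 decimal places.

A = SD_Y / SD_X = 65.1 / 86.5 = 0.753

0.753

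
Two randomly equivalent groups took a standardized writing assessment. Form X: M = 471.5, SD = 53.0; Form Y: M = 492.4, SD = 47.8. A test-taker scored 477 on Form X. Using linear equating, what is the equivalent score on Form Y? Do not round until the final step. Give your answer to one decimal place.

497.4

Linear equating: y = (SD_Y/SD_X)(x − M_X) + M_Y
y = (47.8/53.0)(477 − 471.5) + 492.4
y = 0.901887 × 5.5 + 492.4 = 4.9604 + 492.4 = 497.4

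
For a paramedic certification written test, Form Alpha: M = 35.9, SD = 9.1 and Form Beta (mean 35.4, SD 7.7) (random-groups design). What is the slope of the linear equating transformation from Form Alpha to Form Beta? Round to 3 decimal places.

A = SD_Y / SD_X = 7.7 / 9.1 = 0.846

0.846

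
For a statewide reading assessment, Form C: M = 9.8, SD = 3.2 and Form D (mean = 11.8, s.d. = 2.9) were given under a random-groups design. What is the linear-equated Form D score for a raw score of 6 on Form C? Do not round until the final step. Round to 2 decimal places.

8.36

Linear equating: y = (SD_Y/SD_X)(x − M_X) + M_Y
y = (2.9/3.2)(6 − 9.8) + 11.8
y = 0.906250 × -3.8 + 11.8 = -3.4438 + 11.8 = 8.36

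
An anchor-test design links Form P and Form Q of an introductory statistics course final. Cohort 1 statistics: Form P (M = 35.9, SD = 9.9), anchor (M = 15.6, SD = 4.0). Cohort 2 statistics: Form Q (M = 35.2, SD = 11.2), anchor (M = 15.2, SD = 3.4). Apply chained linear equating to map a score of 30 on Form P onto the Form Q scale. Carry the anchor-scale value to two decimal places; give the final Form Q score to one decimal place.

Form P → anchor (Cohort 1): v = (4.0/9.9)(30 − 35.9) + 15.6 = 13.22
anchor → Form Q (Cohort 2): y = (11.2/3.4)(13.22 − 15.2) + 35.2 = 28.7

28.7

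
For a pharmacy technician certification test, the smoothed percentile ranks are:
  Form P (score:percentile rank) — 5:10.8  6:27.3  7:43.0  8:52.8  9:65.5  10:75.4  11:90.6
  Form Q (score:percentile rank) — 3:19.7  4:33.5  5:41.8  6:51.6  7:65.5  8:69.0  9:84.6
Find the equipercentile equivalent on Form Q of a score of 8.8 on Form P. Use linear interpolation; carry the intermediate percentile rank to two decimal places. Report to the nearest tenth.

PR of 8.8 on Form P: 52.8 + (8.8 − 8)/(9 − 8) × (65.5 − 52.8) = 62.96
On Form Q, PR 62.96 falls between score 6 (PR 51.6) and 7 (PR 65.5).
Interpolate: 6 + (62.96 − 51.6)/(65.5 − 51.6) × (7 − 6) = 6.8

6.8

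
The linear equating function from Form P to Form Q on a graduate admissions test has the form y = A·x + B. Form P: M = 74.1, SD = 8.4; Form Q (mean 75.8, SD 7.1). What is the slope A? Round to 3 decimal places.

0.845

A = SD_Y / SD_X = 7.1 / 8.4 = 0.845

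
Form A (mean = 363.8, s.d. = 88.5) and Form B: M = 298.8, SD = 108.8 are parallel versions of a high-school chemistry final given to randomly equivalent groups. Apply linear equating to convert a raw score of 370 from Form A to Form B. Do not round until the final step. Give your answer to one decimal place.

Linear equating: y = (SD_Y/SD_X)(x − M_X) + M_Y
y = (108.8/88.5)(370 − 363.8) + 298.8
y = 1.229379 × 6.2 + 298.8 = 7.6221 + 298.8 = 306.4

306.4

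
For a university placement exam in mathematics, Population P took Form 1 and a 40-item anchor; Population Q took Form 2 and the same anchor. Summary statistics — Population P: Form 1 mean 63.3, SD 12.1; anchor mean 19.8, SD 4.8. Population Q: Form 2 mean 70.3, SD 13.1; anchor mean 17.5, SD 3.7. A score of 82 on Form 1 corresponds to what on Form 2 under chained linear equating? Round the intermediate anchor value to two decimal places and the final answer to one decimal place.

Form 1 → anchor (Population P): v = (4.8/12.1)(82 − 63.3) + 19.8 = 27.22
anchor → Form 2 (Population Q): y = (13.1/3.7)(27.22 − 17.5) + 70.3 = 104.7

104.7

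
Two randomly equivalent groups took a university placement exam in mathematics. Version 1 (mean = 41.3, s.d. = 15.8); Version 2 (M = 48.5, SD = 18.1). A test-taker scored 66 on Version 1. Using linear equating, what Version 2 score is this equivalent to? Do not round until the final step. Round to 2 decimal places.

Linear equating: y = (SD_Y/SD_X)(x − M_X) + M_Y
y = (18.1/15.8)(66 − 41.3) + 48.5
y = 1.145570 × 24.7 + 48.5 = 28.2956 + 48.5 = 76.80

76.80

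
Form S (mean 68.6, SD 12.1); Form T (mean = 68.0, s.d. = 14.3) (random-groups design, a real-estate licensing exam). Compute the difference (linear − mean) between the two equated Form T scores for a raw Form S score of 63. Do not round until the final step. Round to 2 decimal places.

-1.02

Mean-equated: 63 + (68.0 − 68.6) = 62.40
Linear-equated: (14.3/12.1)(63 − 68.6) + 68.0 = 61.382
Difference = 61.382 − 62.40 = -1.02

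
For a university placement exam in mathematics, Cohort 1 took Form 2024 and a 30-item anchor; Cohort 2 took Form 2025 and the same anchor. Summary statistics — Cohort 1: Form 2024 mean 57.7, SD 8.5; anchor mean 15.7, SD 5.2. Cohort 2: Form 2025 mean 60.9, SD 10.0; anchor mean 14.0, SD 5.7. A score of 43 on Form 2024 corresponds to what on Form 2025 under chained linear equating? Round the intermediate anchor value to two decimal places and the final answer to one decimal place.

Form 2024 → anchor (Cohort 1): v = (5.2/8.5)(43 − 57.7) + 15.7 = 6.71
anchor → Form 2025 (Cohort 2): y = (10.0/5.7)(6.71 − 14.0) + 60.9 = 48.1

48.1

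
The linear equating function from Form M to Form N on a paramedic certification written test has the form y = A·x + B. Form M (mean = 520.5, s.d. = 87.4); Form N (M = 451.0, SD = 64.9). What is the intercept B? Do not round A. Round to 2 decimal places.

A = SD_Y / SD_X = 64.9 / 87.4 = 0.742563
B = M_Y − A·M_X = 451.0 − 0.742563 × 520.5 = 64.50

64.50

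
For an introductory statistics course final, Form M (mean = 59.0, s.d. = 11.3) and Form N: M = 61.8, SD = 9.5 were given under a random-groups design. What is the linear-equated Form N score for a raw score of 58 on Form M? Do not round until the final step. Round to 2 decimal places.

60.96

Linear equating: y = (SD_Y/SD_X)(x − M_X) + M_Y
y = (9.5/11.3)(58 − 59.0) + 61.8
y = 0.840708 × -1.0 + 61.8 = -0.8407 + 61.8 = 60.96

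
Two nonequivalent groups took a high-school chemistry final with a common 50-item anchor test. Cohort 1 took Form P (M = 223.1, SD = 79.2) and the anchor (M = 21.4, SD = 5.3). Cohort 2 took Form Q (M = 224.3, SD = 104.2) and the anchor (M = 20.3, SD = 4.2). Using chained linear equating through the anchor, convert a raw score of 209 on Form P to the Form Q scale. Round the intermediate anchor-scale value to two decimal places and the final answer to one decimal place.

228.3

Form P → anchor (Cohort 1): v = (5.3/79.2)(209 − 223.1) + 21.4 = 20.46
anchor → Form Q (Cohort 2): y = (104.2/4.2)(20.46 − 20.3) + 224.3 = 228.3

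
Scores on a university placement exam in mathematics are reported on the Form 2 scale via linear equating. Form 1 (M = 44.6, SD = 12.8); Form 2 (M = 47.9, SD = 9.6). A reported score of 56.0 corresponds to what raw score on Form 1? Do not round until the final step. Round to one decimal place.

55.4

Invert y = (SD_Y/SD_X)(x − M_X) + M_Y:
x = (SD_X/SD_Y)(y − M_Y) + M_X = (12.8/9.6)(56.0 − 47.9) + 44.6
x = 1.333333 × 8.100 + 44.6 = 55.4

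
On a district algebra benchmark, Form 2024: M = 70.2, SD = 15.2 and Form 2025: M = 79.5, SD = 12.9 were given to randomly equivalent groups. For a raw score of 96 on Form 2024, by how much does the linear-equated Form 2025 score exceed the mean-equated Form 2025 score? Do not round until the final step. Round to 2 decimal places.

Mean-equated: 96 + (79.5 − 70.2) = 105.30
Linear-equated: (12.9/15.2)(96 − 70.2) + 79.5 = 101.396
Difference = 101.396 − 105.30 = -3.90

-3.90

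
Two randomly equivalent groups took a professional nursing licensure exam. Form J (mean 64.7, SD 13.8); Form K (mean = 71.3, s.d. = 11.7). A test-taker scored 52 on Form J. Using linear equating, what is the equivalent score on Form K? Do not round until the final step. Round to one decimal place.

60.5

Linear equating: y = (SD_Y/SD_X)(x − M_X) + M_Y
y = (11.7/13.8)(52 − 64.7) + 71.3
y = 0.847826 × -12.7 + 71.3 = -10.7674 + 71.3 = 60.5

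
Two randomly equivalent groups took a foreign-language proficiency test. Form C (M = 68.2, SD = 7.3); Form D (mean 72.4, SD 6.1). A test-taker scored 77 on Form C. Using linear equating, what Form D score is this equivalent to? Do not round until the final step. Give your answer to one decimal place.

79.8

Linear equating: y = (SD_Y/SD_X)(x − M_X) + M_Y
y = (6.1/7.3)(77 − 68.2) + 72.4
y = 0.835616 × 8.8 + 72.4 = 7.3534 + 72.4 = 79.8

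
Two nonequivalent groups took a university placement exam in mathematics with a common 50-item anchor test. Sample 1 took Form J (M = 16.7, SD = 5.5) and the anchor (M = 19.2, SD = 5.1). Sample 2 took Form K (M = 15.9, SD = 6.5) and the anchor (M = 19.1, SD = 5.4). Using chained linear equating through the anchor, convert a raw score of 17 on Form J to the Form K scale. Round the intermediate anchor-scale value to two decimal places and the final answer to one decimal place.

16.4

Form J → anchor (Sample 1): v = (5.1/5.5)(17 − 16.7) + 19.2 = 19.48
anchor → Form K (Sample 2): y = (6.5/5.4)(19.48 − 19.1) + 15.9 = 16.4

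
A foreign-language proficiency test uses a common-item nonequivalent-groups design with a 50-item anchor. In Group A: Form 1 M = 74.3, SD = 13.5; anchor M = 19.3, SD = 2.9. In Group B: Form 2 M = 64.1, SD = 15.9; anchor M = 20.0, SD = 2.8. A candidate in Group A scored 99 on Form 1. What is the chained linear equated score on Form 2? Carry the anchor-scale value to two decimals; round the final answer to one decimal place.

90.3

Form 1 → anchor (Group A): v = (2.9/13.5)(99 − 74.3) + 19.3 = 24.61
anchor → Form 2 (Group B): y = (15.9/2.8)(24.61 − 20.0) + 64.1 = 90.3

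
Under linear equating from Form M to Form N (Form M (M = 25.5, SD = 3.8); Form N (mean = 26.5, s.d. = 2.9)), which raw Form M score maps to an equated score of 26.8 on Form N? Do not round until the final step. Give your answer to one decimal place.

25.9

Invert y = (SD_Y/SD_X)(x − M_X) + M_Y:
x = (SD_X/SD_Y)(y − M_Y) + M_X = (3.8/2.9)(26.8 − 26.5) + 25.5
x = 1.310345 × 0.300 + 25.5 = 25.9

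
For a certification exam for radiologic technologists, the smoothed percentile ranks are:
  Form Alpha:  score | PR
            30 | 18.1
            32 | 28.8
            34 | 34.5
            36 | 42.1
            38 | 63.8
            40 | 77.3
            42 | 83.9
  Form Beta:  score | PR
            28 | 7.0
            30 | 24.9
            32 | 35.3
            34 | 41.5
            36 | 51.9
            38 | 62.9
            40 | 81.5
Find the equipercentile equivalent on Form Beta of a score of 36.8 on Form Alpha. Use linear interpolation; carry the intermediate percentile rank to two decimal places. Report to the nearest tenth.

35.8

PR of 36.8 on Form Alpha: 42.1 + (36.8 − 36)/(38 − 36) × (63.8 − 42.1) = 50.78
On Form Beta, PR 50.78 falls between score 34 (PR 41.5) and 36 (PR 51.9).
Interpolate: 34 + (50.78 − 41.5)/(51.9 − 41.5) × (36 − 34) = 35.8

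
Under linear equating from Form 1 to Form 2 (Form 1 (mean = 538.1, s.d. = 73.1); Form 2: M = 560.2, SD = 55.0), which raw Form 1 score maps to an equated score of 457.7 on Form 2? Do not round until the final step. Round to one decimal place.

401.9

Invert y = (SD_Y/SD_X)(x − M_X) + M_Y:
x = (SD_X/SD_Y)(y − M_Y) + M_X = (73.1/55.0)(457.7 − 560.2) + 538.1
x = 1.329091 × -102.500 + 538.1 = 401.9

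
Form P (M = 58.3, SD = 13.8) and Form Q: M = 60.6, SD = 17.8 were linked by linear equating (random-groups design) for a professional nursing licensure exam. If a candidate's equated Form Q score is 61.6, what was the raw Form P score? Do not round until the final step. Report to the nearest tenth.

59.1

Invert y = (SD_Y/SD_X)(x − M_X) + M_Y:
x = (SD_X/SD_Y)(y − M_Y) + M_X = (13.8/17.8)(61.6 − 60.6) + 58.3
x = 0.775281 × 1.000 + 58.3 = 59.1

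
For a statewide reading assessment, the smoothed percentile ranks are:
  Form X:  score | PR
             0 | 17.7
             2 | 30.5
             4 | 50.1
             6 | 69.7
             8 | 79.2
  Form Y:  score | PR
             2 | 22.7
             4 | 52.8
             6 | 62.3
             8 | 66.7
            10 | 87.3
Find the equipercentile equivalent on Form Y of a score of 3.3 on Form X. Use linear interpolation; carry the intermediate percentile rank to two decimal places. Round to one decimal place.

PR of 3.3 on Form X: 30.5 + (3.3 − 2)/(4 − 2) × (50.1 − 30.5) = 43.24
On Form Y, PR 43.24 falls between score 2 (PR 22.7) and 4 (PR 52.8).
Interpolate: 2 + (43.24 − 22.7)/(52.8 − 22.7) × (4 − 2) = 3.4

3.4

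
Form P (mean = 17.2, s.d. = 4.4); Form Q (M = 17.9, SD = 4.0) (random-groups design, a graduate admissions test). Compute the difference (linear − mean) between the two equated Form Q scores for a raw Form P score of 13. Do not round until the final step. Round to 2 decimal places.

Mean-equated: 13 + (17.9 − 17.2) = 13.70
Linear-equated: (4.0/4.4)(13 − 17.2) + 17.9 = 14.082
Difference = 14.082 − 13.70 = 0.38

0.38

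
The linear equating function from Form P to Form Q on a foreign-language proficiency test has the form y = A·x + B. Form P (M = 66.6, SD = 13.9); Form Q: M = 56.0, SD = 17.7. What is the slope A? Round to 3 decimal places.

1.273

A = SD_Y / SD_X = 17.7 / 13.9 = 1.273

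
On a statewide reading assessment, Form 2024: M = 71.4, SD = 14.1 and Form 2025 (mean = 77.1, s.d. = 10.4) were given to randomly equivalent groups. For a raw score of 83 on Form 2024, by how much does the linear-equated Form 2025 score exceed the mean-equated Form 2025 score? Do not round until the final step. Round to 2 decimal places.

-3.04

Mean-equated: 83 + (77.1 − 71.4) = 88.70
Linear-equated: (10.4/14.1)(83 − 71.4) + 77.1 = 85.656
Difference = 85.656 − 88.70 = -3.04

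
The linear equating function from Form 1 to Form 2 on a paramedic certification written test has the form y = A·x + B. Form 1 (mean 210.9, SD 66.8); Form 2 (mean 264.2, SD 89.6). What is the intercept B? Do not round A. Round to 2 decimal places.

-18.68

A = SD_Y / SD_X = 89.6 / 66.8 = 1.341317
B = M_Y − A·M_X = 264.2 − 1.341317 × 210.9 = -18.68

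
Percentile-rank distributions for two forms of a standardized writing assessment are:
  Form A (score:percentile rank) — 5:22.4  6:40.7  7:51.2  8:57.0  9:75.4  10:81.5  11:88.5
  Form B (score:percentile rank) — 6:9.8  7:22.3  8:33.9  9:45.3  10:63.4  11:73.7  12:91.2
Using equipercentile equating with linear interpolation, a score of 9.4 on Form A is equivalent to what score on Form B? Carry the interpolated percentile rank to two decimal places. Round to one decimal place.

PR of 9.4 on Form A: 75.4 + (9.4 − 9)/(10 − 9) × (81.5 − 75.4) = 77.84
On Form B, PR 77.84 falls between score 11 (PR 73.7) and 12 (PR 91.2).
Interpolate: 11 + (77.84 − 73.7)/(91.2 − 73.7) × (12 − 11) = 11.2

11.2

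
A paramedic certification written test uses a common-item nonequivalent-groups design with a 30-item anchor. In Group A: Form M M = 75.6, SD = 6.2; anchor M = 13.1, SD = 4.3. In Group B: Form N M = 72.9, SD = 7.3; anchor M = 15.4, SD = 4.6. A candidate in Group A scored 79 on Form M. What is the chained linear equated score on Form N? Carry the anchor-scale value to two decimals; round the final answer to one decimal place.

Form M → anchor (Group A): v = (4.3/6.2)(79 − 75.6) + 13.1 = 15.46
anchor → Form N (Group B): y = (7.3/4.6)(15.46 − 15.4) + 72.9 = 73.0

73.0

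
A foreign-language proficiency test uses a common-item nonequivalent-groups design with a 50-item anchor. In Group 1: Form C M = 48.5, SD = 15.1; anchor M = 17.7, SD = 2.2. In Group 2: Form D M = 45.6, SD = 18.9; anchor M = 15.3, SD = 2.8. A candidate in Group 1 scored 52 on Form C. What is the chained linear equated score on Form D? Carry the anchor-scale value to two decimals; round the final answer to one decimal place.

Form C → anchor (Group 1): v = (2.2/15.1)(52 − 48.5) + 17.7 = 18.21
anchor → Form D (Group 2): y = (18.9/2.8)(18.21 − 15.3) + 45.6 = 65.2

65.2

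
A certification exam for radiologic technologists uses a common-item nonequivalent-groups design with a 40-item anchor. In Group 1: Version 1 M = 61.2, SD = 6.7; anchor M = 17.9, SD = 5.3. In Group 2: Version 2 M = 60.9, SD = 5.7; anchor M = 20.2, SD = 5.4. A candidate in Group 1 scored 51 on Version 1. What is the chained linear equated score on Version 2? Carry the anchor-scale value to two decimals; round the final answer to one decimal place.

Version 1 → anchor (Group 1): v = (5.3/6.7)(51 − 61.2) + 17.9 = 9.83
anchor → Version 2 (Group 2): y = (5.7/5.4)(9.83 − 20.2) + 60.9 = 50.0

50.0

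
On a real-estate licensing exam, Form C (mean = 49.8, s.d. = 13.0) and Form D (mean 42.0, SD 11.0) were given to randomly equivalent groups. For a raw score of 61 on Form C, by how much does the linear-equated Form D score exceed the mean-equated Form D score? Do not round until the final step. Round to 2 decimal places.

Mean-equated: 61 + (42.0 − 49.8) = 53.20
Linear-equated: (11.0/13.0)(61 − 49.8) + 42.0 = 51.477
Difference = 51.477 − 53.20 = -1.72

-1.72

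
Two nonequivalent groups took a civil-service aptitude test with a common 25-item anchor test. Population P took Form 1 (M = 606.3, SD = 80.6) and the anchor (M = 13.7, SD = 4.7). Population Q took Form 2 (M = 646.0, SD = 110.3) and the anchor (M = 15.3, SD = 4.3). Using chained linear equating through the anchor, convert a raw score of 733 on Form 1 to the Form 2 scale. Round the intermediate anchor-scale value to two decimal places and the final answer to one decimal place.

794.5

Form 1 → anchor (Population P): v = (4.7/80.6)(733 − 606.3) + 13.7 = 21.09
anchor → Form 2 (Population Q): y = (110.3/4.3)(21.09 − 15.3) + 646.0 = 794.5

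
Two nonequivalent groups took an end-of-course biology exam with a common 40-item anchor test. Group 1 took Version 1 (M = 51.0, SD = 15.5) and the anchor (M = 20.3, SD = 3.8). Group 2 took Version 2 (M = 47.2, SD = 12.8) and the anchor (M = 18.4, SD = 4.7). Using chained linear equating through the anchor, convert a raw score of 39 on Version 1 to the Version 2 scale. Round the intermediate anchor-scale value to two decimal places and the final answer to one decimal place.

44.4

Version 1 → anchor (Group 1): v = (3.8/15.5)(39 − 51.0) + 20.3 = 17.36
anchor → Version 2 (Group 2): y = (12.8/4.7)(17.36 − 18.4) + 47.2 = 44.4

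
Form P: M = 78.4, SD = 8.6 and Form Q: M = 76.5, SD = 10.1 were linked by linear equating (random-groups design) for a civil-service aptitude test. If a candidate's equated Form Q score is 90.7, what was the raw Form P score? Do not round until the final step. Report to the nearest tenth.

90.5

Invert y = (SD_Y/SD_X)(x − M_X) + M_Y:
x = (SD_X/SD_Y)(y − M_Y) + M_X = (8.6/10.1)(90.7 − 76.5) + 78.4
x = 0.851485 × 14.200 + 78.4 = 90.5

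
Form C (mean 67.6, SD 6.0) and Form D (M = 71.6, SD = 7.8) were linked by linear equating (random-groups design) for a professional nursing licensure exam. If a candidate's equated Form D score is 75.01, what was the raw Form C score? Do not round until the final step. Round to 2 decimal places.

70.22

Invert y = (SD_Y/SD_X)(x − M_X) + M_Y:
x = (SD_X/SD_Y)(y − M_Y) + M_X = (6.0/7.8)(75.01 − 71.6) + 67.6
x = 0.769231 × 3.410 + 67.6 = 70.22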